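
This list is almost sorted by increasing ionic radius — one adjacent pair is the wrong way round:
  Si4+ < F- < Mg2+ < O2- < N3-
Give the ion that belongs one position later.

F-

Scanning neighbour by neighbour, only F-/Mg2+ violates a trend: both have 10 electrons but Z(Mg)=12 > Z(F)=9, so Mg2+ should be the smaller of the two. That makes F- the one sitting a position early relative to where it belongs.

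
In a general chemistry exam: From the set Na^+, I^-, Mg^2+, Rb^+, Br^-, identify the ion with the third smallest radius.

Rb^+

Tabulating Z and e⁻: Mg^2+ has 10 e⁻ (Z=12), Na^+ has 10 e⁻ (Z=11), Rb^+ has 36 e⁻ (Z=37), Br^- has 36 e⁻ (Z=35), I^- has 54 e⁻ (Z=53). Mg^2+ < Na^+ (both 10 e⁻, Z=12>11); Na^+ < Rb^+ (same group, period 3 vs 5); Rb^+ < Br^- (both 36 e⁻, Z=37>35); Br^- < I^- (same group, period 4 vs 5).
Ordering: Mg^2+ < Na^+ < Rb^+ < Br^- < I^-. The third smallest is Rb^+.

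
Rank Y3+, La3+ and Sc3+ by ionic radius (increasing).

These ions sit in one column with identical charge. Each step down the periodic table adds a principal shell, increasing the radius.

Sc3+ < Y3+ < La3+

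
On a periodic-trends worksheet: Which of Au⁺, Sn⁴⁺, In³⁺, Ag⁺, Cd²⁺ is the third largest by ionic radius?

Cd²⁺

Electron counts and nuclear charges: Sn⁴⁺ (Z=50, 46 e⁻), In³⁺ (Z=49, 46 e⁻), Cd²⁺ (Z=48, 46 e⁻), Ag⁺ (Z=47, 46 e⁻), Au⁺ (Z=79, 78 e⁻). Sn⁴⁺ < In³⁺ (both 46 e⁻, Z=50>49); In³⁺ < Cd²⁺ (both 46 e⁻, Z=49>48); Cd²⁺ < Ag⁺ (isoelectronic, higher Z=48 is smaller); Ag⁺ < Au⁺ (same group, 1 shell fewer).
Full ascending order: Sn⁴⁺ < In³⁺ < Cd²⁺ < Ag⁺ < Au⁺. Counting from the largest, position 3 is Cd²⁺.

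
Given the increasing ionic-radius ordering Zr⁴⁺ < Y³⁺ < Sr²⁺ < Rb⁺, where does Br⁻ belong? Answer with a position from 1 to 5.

5

Isoelectronic series (36 e⁻ each). Size is set by nuclear charge: more protons means a smaller ion. Zr⁴⁺ (Z=40), Y³⁺ (Z=39), Sr²⁺ (Z=38), Rb⁺ (Z=37), Br⁻ (Z=35).
Putting Br⁻ in gives Zr⁴⁺ < Y³⁺ < Sr²⁺ < Rb⁺ < Br⁻; it lands at slot 5.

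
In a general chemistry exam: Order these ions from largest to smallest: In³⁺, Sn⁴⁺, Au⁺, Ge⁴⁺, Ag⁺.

Au⁺ > Ag⁺ > In³⁺ > Sn⁴⁺ > Ge⁴⁺

First list Z and electron count for each: Ge⁴⁺ (Z=32, 28 e⁻), Sn⁴⁺ (Z=50, 46 e⁻), In³⁺ (Z=49, 46 e⁻), Ag⁺ (Z=47, 46 e⁻), Au⁺ (Z=79, 78 e⁻). Ge⁴⁺ < Sn⁴⁺ (same group, 1 shell fewer); Sn⁴⁺ < In³⁺ (isoelectronic, higher Z=50 is smaller); In³⁺ < Ag⁺ (both 46 e⁻, Z=49>47); Ag⁺ < Au⁺ (same group, period 5 vs 6).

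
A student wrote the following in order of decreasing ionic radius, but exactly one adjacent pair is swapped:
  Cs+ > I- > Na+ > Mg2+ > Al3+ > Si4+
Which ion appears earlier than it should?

Cs+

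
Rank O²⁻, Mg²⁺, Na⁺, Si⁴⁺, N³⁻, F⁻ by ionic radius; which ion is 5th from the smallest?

O²⁻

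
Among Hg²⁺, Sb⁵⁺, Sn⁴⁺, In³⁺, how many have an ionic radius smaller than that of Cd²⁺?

Sb⁵⁺ (Z=51, 46 e⁻), Sn⁴⁺ (Z=50, 46 e⁻), In³⁺ (Z=49, 46 e⁻), Cd²⁺ (Z=48, 46 e⁻), Hg²⁺ (Z=80, 78 e⁻). Sb⁵⁺ < Sn⁴⁺ (both 46 e⁻, Z=51>50); Sn⁴⁺ < In³⁺ (both 46 e⁻, Z=50>49); In³⁺ < Cd²⁺ (both 46 e⁻, Z=49>48); Cd²⁺ < Hg²⁺ (same group, 1 shell fewer).
Placing each against Cd²⁺: smaller — Sb⁵⁺, Sn⁴⁺, In³⁺; larger — Hg²⁺. So 3 are smaller.

3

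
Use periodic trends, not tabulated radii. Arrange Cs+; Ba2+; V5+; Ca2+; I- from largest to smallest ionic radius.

I- > Cs+ > Ba2+ > Ca2+ > V5+

Work out protons and electrons: V5+: 18 e⁻, Z=23, Ca2+: 18 e⁻, Z=20, Ba2+: 54 e⁻, Z=56, Cs+: 54 e⁻, Z=55, I-: 54 e⁻, Z=53. V5+ < Ca2+ (isoelectronic, higher Z=23 is smaller); Ca2+ < Ba2+ (same group, 2 shells fewer); Ba2+ < Cs+ (both 54 e⁻, Z=56>55); Cs+ < I- (both 54 e⁻, Z=55>53).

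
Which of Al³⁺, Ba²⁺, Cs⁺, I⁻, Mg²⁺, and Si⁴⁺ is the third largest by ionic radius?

First list Z and electron count for each: Si⁴⁺: 10 e⁻, Z=14, Al³⁺: 10 e⁻, Z=13, Mg²⁺: 10 e⁻, Z=12, Ba²⁺: 54 e⁻, Z=56, Cs⁺: 54 e⁻, Z=55, I⁻: 54 e⁻, Z=53. Si⁴⁺ < Al³⁺ (isoelectronic, higher Z=14 is smaller); Al³⁺ < Mg²⁺ (isoelectronic, higher Z=13 is smaller); Mg²⁺ < Ba²⁺ (same group, 3 shells fewer); Ba²⁺ < Cs⁺ (isoelectronic, higher Z=56 is smaller); Cs⁺ < I⁻ (both 54 e⁻, Z=55>53).
That gives Si⁴⁺ < Al³⁺ < Mg²⁺ < Ba²⁺ < Cs⁺ < I⁻. From the largest end, number 3 is Ba²⁺.

Ba²⁺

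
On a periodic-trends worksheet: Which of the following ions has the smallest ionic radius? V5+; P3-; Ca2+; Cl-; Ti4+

Isoelectronic series (18 e⁻ each). Size is set by nuclear charge: more protons means a smaller ion. V5+ (Z=23), Ti4+ (Z=22), Ca2+ (Z=20), Cl- (Z=17), P3- (Z=15).

V5+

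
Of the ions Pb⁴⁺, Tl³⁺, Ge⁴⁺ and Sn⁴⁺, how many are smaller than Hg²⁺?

4

First list Z and electron count for each: Ge⁴⁺: 28 e⁻, Z=32, Sn⁴⁺: 46 e⁻, Z=50, Pb⁴⁺: 78 e⁻, Z=82, Tl³⁺: 78 e⁻, Z=81, Hg²⁺: 78 e⁻, Z=80. Ge⁴⁺ < Sn⁴⁺ (same group, 1 shell fewer); Sn⁴⁺ < Pb⁴⁺ (same group, 1 shell fewer); Pb⁴⁺ < Tl³⁺ (isoelectronic, higher Z=82 is smaller); Tl³⁺ < Hg²⁺ (isoelectronic, higher Z=81 is smaller).
Ordering all of them (including Hg²⁺) by radius gives Ge⁴⁺ < Sn⁴⁺ < Pb⁴⁺ < Tl³⁺ < Hg²⁺. Count: 4.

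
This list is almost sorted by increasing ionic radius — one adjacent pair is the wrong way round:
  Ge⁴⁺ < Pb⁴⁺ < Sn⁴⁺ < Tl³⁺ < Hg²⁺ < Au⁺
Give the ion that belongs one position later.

Check each adjacent pair. Pb⁴⁺ and Sn⁴⁺ are reversed: same group and charge — period 5 sits above period 6, so Sn⁴⁺ is smaller. No other neighbouring pair contradicts the periodic trends, so Pb⁴⁺ is the ion listed too early.

Pb⁴⁺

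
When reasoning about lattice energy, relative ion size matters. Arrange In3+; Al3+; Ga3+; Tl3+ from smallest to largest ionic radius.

These ions sit in one column with identical charge. Each step down the periodic table adds a principal shell, increasing the radius.

Al3+ < Ga3+ < In3+ < Tl3+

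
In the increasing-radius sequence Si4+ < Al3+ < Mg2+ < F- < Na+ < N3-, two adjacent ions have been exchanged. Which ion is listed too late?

Na+

The pair F-, Na+ is the wrong way round — they are isoelectronic (10 e⁻) and Na has more protons than F (11 vs 9), making Na+ smaller. All other adjacent pairs agree with periodic trends, so Na+ is the misplaced ion.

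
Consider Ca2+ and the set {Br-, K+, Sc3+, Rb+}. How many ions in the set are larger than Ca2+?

First list Z and electron count for each: Sc3+ has 18 e⁻ (Z=21), Ca2+ has 18 e⁻ (Z=20), K+ has 18 e⁻ (Z=19), Rb+ has 36 e⁻ (Z=37), Br- has 36 e⁻ (Z=35). Sc3+ < Ca2+ (isoelectronic, higher Z=21 is smaller); Ca2+ < K+ (isoelectronic, higher Z=20 is smaller); K+ < Rb+ (same group, 1 shell fewer); Rb+ < Br- (both 36 e⁻, Z=37>35).
Relative to Ca2+, the ions that are larger are K+, Rb+, Br-. That's 3.

3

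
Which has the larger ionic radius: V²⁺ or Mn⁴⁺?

Isoelectronic series (21 e⁻ each). Size is set by nuclear charge: more protons means a smaller ion. Mn⁴⁺ (Z=25), V²⁺ (Z=23).

V²⁺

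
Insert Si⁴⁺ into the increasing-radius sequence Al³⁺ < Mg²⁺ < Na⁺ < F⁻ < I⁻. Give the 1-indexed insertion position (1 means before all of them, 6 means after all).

Tabulating Z and e⁻: Si⁴⁺ (Z=14, 10 e⁻), Al³⁺ (Z=13, 10 e⁻), Mg²⁺ (Z=12, 10 e⁻), Na⁺ (Z=11, 10 e⁻), F⁻ (Z=9, 10 e⁻), I⁻ (Z=53, 54 e⁻). Si⁴⁺ < Al³⁺ (isoelectronic, higher Z=14 is smaller); Al³⁺ < Mg²⁺ (isoelectronic, higher Z=13 is smaller); Mg²⁺ < Na⁺ (isoelectronic, higher Z=12 is smaller); Na⁺ < F⁻ (both 10 e⁻, Z=11>9); F⁻ < I⁻ (same group, period 2 vs 5).
Merged order: Si⁴⁺ < Al³⁺ < Mg²⁺ < Na⁺ < F⁻ < I⁻ — Si⁴⁺ is number 1.

1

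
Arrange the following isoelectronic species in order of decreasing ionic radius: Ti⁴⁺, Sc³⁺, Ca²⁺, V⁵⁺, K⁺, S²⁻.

Each ion has 18 electrons. The ranking follows nuclear charge in reverse — greater Z gives a smaller radius. V⁵⁺ (Z=23), Ti⁴⁺ (Z=22), Sc³⁺ (Z=21), Ca²⁺ (Z=20), K⁺ (Z=19), S²⁻ (Z=16).

S²⁻ > K⁺ > Ca²⁺ > Sc³⁺ > Ti⁴⁺ > V⁵⁺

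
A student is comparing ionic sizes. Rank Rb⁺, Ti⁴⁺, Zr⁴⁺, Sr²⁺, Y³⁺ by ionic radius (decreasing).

Rb⁺ > Sr²⁺ > Y³⁺ > Zr⁴⁺ > Ti⁴⁺

Work out protons and electrons: Ti⁴⁺ has 18 e⁻ (Z=22), Zr⁴⁺ has 36 e⁻ (Z=40), Y³⁺ has 36 e⁻ (Z=39), Sr²⁺ has 36 e⁻ (Z=38), Rb⁺ has 36 e⁻ (Z=37). Ti⁴⁺ < Zr⁴⁺ (same group, period 4 vs 5); Zr⁴⁺ < Y³⁺ (isoelectronic, higher Z=40 is smaller); Y³⁺ < Sr²⁺ (isoelectronic, higher Z=39 is smaller); Sr²⁺ < Rb⁺ (isoelectronic, higher Z=38 is smaller).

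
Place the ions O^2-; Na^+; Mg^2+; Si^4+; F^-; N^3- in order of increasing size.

Si^4+ < Mg^2+ < Na^+ < F^- < O^2- < N^3-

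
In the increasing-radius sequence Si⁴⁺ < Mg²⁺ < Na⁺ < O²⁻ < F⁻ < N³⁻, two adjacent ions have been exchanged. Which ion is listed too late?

F⁻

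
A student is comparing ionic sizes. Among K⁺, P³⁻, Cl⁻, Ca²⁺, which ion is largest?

P³⁻

Each ion has 18 electrons. The ranking follows nuclear charge in reverse — greater Z gives a smaller radius. Ca²⁺ (Z=20), K⁺ (Z=19), Cl⁻ (Z=17), P³⁻ (Z=15).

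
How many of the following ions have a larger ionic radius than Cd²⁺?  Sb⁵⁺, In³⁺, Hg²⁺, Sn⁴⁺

1

Electron counts and nuclear charges: Sb⁵⁺ has 46 e⁻ (Z=51), Sn⁴⁺ has 46 e⁻ (Z=50), In³⁺ has 46 e⁻ (Z=49), Cd²⁺ has 46 e⁻ (Z=48), Hg²⁺ has 78 e⁻ (Z=80). Sb⁵⁺ < Sn⁴⁺ (both 46 e⁻, Z=51>50); Sn⁴⁺ < In³⁺ (isoelectronic, higher Z=50 is smaller); In³⁺ < Cd²⁺ (isoelectronic, higher Z=49 is smaller); Cd²⁺ < Hg²⁺ (same group, 1 shell fewer).
Placing each against Cd²⁺: smaller — Sb⁵⁺, Sn⁴⁺, In³⁺; larger — Hg²⁺. That's 1.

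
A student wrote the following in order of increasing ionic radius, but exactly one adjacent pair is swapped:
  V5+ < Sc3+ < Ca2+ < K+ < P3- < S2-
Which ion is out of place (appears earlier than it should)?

P3-

Scanning neighbour by neighbour, only P3-/S2- violates a trend: both have 18 electrons but Z(S)=16 > Z(P)=15, so S2- should be the smaller of the two. That makes P3- the one sitting a position early relative to where it belongs.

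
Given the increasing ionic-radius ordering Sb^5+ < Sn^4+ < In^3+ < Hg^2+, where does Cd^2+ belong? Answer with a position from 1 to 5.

4

Electron counts and nuclear charges: Sb^5+ has 46 e⁻ (Z=51), Sn^4+ has 46 e⁻ (Z=50), In^3+ has 46 e⁻ (Z=49), Cd^2+ has 46 e⁻ (Z=48), Hg^2+ has 78 e⁻ (Z=80). Sb^5+ < Sn^4+ (isoelectronic, higher Z=51 is smaller); Sn^4+ < In^3+ (both 46 e⁻, Z=50>49); In^3+ < Cd^2+ (both 46 e⁻, Z=49>48); Cd^2+ < Hg^2+ (same group, period 5 vs 6).
Merged order: Sb^5+ < Sn^4+ < In^3+ < Cd^2+ < Hg^2+ — Cd^2+ is number 4.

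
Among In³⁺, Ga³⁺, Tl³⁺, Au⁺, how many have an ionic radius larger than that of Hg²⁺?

Tabulating Z and e⁻: Ga³⁺ (Z=31, 28 e⁻), In³⁺ (Z=49, 46 e⁻), Tl³⁺ (Z=81, 78 e⁻), Hg²⁺ (Z=80, 78 e⁻), Au⁺ (Z=79, 78 e⁻). Ga³⁺ < In³⁺ (same group, 1 shell fewer); In³⁺ < Tl³⁺ (same group, period 5 vs 6); Tl³⁺ < Hg²⁺ (both 78 e⁻, Z=81>80); Hg²⁺ < Au⁺ (isoelectronic, higher Z=80 is smaller).
Ordering all of them (including Hg²⁺) by radius gives Ga³⁺ < In³⁺ < Tl³⁺ < Hg²⁺ < Au⁺. Count: 1.

1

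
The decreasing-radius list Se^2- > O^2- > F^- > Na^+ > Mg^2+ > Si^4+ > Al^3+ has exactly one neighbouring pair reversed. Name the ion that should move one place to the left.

The pair Si^4+, Al^3+ is the wrong way round — they are isoelectronic (10 e⁻) and Si has more protons than Al (14 vs 13), making Si^4+ smaller. All other adjacent pairs agree with periodic trends, so Al^3+ is the misplaced ion.

Al^3+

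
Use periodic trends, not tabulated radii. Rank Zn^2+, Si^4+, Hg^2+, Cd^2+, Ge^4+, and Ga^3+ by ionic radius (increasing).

Si^4+ < Ge^4+ < Ga^3+ < Zn^2+ < Cd^2+ < Hg^2+

Electron counts and nuclear charges: Si^4+: 10 e⁻, Z=14, Ge^4+: 28 e⁻, Z=32, Ga^3+: 28 e⁻, Z=31, Zn^2+: 28 e⁻, Z=30, Cd^2+: 46 e⁻, Z=48, Hg^2+: 78 e⁻, Z=80. Si^4+ < Ge^4+ (same group, 1 shell fewer); Ge^4+ < Ga^3+ (isoelectronic, higher Z=32 is smaller); Ga^3+ < Zn^2+ (isoelectronic, higher Z=31 is smaller); Zn^2+ < Cd^2+ (same group, 1 shell fewer); Cd^2+ < Hg^2+ (same group, period 5 vs 6).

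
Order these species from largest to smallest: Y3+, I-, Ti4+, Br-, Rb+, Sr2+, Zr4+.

First list Z and electron count for each: Ti4+: 18 e⁻, Z=22, Zr4+: 36 e⁻, Z=40, Y3+: 36 e⁻, Z=39, Sr2+: 36 e⁻, Z=38, Rb+: 36 e⁻, Z=37, Br-: 36 e⁻, Z=35, I-: 54 e⁻, Z=53. Ti4+ < Zr4+ (same group, period 4 vs 5); Zr4+ < Y3+ (both 36 e⁻, Z=40>39); Y3+ < Sr2+ (both 36 e⁻, Z=39>38); Sr2+ < Rb+ (isoelectronic, higher Z=38 is smaller); Rb+ < Br- (isoelectronic, higher Z=37 is smaller); Br- < I- (same group, period 4 vs 5).

I- > Br- > Rb+ > Sr2+ > Y3+ > Zr4+ > Ti4+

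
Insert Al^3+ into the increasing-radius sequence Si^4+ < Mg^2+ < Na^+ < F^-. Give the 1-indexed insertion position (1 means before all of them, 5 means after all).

2

These species are isoelectronic with 10 electrons. The only difference is the number of protons: Si^4+ (Z=14), Al^3+ (Z=13), Mg^2+ (Z=12), Na^+ (Z=11), F^- (Z=9). The strongest nuclear pull (Si^4+) gives the smallest ion.
Putting Al^3+ in gives Si^4+ < Al^3+ < Mg^2+ < Na^+ < F^-; it lands at slot 2.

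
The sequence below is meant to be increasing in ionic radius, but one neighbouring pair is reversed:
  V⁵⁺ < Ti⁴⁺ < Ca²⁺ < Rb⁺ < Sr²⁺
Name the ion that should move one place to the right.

Rb⁺

The pair Rb⁺, Sr²⁺ is the wrong way round — both have 36 electrons but Z(Sr)=38 > Z(Rb)=37, so Sr²⁺ should be the smaller of the two. All other adjacent pairs agree with periodic trends, so Rb⁺ is the misplaced ion.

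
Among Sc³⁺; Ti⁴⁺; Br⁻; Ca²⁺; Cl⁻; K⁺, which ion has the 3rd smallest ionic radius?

Ca²⁺

First list Z and electron count for each: Ti⁴⁺ has 18 e⁻ (Z=22), Sc³⁺ has 18 e⁻ (Z=21), Ca²⁺ has 18 e⁻ (Z=20), K⁺ has 18 e⁻ (Z=19), Cl⁻ has 18 e⁻ (Z=17), Br⁻ has 36 e⁻ (Z=35). Ti⁴⁺ < Sc³⁺ (both 18 e⁻, Z=22>21); Sc³⁺ < Ca²⁺ (both 18 e⁻, Z=21>20); Ca²⁺ < K⁺ (isoelectronic, higher Z=20 is smaller); K⁺ < Cl⁻ (both 18 e⁻, Z=19>17); Cl⁻ < Br⁻ (same group, period 3 vs 4).
So the order is Ti⁴⁺ < Sc³⁺ < Ca²⁺ < K⁺ < Cl⁻ < Br⁻; the 3rd-smallest ion is Ca²⁺.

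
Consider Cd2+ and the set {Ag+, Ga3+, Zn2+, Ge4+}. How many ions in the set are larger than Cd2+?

1

Tabulating Z and e⁻: Ge4+ (Z=32, 28 e⁻), Ga3+ (Z=31, 28 e⁻), Zn2+ (Z=30, 28 e⁻), Cd2+ (Z=48, 46 e⁻), Ag+ (Z=47, 46 e⁻). Ge4+ < Ga3+ (isoelectronic, higher Z=32 is smaller); Ga3+ < Zn2+ (isoelectronic, higher Z=31 is smaller); Zn2+ < Cd2+ (same group, period 4 vs 5); Cd2+ < Ag+ (both 46 e⁻, Z=48>47).
Relative to Cd2+, the ions that are larger are Ag+. So 1 is larger.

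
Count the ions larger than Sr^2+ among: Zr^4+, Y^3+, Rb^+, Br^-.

All of these have 36 electrons (isoelectronic). With the same electron cloud, the ion with the most protons pulls it in tightest. Nuclear charges: Zr^4+ (Z=40), Y^3+ (Z=39), Sr^2+ (Z=38), Rb^+ (Z=37), Br^- (Z=35). Highest Z is smallest.
Placing each against Sr^2+: smaller — Zr^4+, Y^3+; larger — Rb^+, Br^-. Count: 2.

2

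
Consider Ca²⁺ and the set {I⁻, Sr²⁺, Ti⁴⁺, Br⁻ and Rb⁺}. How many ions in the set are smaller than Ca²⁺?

First list Z and electron count for each: Ti⁴⁺ (Z=22, 18 e⁻), Ca²⁺ (Z=20, 18 e⁻), Sr²⁺ (Z=38, 36 e⁻), Rb⁺ (Z=37, 36 e⁻), Br⁻ (Z=35, 36 e⁻), I⁻ (Z=53, 54 e⁻). Ti⁴⁺ < Ca²⁺ (both 18 e⁻, Z=22>20); Ca²⁺ < Sr²⁺ (same group, period 4 vs 5); Sr²⁺ < Rb⁺ (both 36 e⁻, Z=38>37); Rb⁺ < Br⁻ (both 36 e⁻, Z=37>35); Br⁻ < I⁻ (same group, 1 shell fewer).
Overall: Ti⁴⁺ < Ca²⁺ < Sr²⁺ < Rb⁺ < Br⁻ < I⁻. Ca²⁺ has 1 below it and 4 above. Count: 1.

1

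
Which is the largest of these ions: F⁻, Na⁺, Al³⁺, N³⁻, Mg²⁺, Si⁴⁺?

N³⁻

Isoelectronic series (10 e⁻ each). Size is set by nuclear charge: more protons means a smaller ion. Si⁴⁺ (Z=14), Al³⁺ (Z=13), Mg²⁺ (Z=12), Na⁺ (Z=11), F⁻ (Z=9), N³⁻ (Z=7).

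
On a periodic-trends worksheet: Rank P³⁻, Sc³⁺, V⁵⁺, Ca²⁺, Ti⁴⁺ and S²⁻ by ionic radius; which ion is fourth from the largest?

Sc³⁺

These species are isoelectronic with 18 electrons. The only difference is the number of protons: V⁵⁺ (Z=23), Ti⁴⁺ (Z=22), Sc³⁺ (Z=21), Ca²⁺ (Z=20), S²⁻ (Z=16), P³⁻ (Z=15). The strongest nuclear pull (V⁵⁺) gives the smallest ion.
Full ascending order: V⁵⁺ < Ti⁴⁺ < Sc³⁺ < Ca²⁺ < S²⁻ < P³⁻. Counting from the largest, position 4 is Sc³⁺.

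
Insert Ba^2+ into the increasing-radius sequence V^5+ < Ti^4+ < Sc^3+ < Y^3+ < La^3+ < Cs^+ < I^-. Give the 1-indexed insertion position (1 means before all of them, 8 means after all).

V^5+ (Z=23, 18 e⁻), Ti^4+ (Z=22, 18 e⁻), Sc^3+ (Z=21, 18 e⁻), Y^3+ (Z=39, 36 e⁻), La^3+ (Z=57, 54 e⁻), Ba^2+ (Z=56, 54 e⁻), Cs^+ (Z=55, 54 e⁻), I^- (Z=53, 54 e⁻). V^5+ < Ti^4+ (both 18 e⁻, Z=23>22); Ti^4+ < Sc^3+ (isoelectronic, higher Z=22 is smaller); Sc^3+ < Y^3+ (same group, period 4 vs 5); Y^3+ < La^3+ (same group, period 5 vs 6); La^3+ < Ba^2+ (both 54 e⁻, Z=57>56); Ba^2+ < Cs^+ (both 54 e⁻, Z=56>55); Cs^+ < I^- (isoelectronic, higher Z=55 is smaller).
The complete sequence is V^5+ < Ti^4+ < Sc^3+ < Y^3+ < La^3+ < Ba^2+ < Cs^+ < I^-. Ba^2+ sits at position 6.

6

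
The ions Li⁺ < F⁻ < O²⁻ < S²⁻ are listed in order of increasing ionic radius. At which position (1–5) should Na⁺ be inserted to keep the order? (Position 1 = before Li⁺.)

Li⁺: 2 e⁻, Z=3, Na⁺: 10 e⁻, Z=11, F⁻: 10 e⁻, Z=9, O²⁻: 10 e⁻, Z=8, S²⁻: 18 e⁻, Z=16. Li⁺ < Na⁺ (same group, 1 shell fewer); Na⁺ < F⁻ (isoelectronic, higher Z=11 is smaller); F⁻ < O²⁻ (isoelectronic, higher Z=9 is smaller); O²⁻ < S²⁻ (same group, period 2 vs 3).
The complete sequence is Li⁺ < Na⁺ < F⁻ < O²⁻ < S²⁻. Na⁺ sits at position 2.

2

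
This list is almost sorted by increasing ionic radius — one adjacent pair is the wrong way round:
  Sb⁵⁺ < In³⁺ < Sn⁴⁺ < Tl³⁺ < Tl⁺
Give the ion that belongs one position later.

The pair In³⁺, Sn⁴⁺ is the wrong way round — Sn⁴⁺ and In³⁺ share 46 electrons; the higher nuclear charge on Sn (Z=50) contracts it more, so Sn⁴⁺ < In³⁺. All other adjacent pairs agree with periodic trends, so In³⁺ is the misplaced ion.

In³⁺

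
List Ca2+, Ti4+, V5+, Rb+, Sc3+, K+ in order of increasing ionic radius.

Work out protons and electrons: V5+: 18 e⁻, Z=23, Ti4+: 18 e⁻, Z=22, Sc3+: 18 e⁻, Z=21, Ca2+: 18 e⁻, Z=20, K+: 18 e⁻, Z=19, Rb+: 36 e⁻, Z=37. V5+ < Ti4+ (isoelectronic, higher Z=23 is smaller); Ti4+ < Sc3+ (isoelectronic, higher Z=22 is smaller); Sc3+ < Ca2+ (isoelectronic, higher Z=21 is smaller); Ca2+ < K+ (both 18 e⁻, Z=20>19); K+ < Rb+ (same group, period 4 vs 5).

V5+ < Ti4+ < Sc3+ < Ca2+ < K+ < Rb+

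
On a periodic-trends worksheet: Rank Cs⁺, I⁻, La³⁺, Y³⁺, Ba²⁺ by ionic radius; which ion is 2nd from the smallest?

Y³⁺ (Z=39, 36 e⁻), La³⁺ (Z=57, 54 e⁻), Ba²⁺ (Z=56, 54 e⁻), Cs⁺ (Z=55, 54 e⁻), I⁻ (Z=53, 54 e⁻). Y³⁺ < La³⁺ (same group, period 5 vs 6); La³⁺ < Ba²⁺ (isoelectronic, higher Z=57 is smaller); Ba²⁺ < Cs⁺ (both 54 e⁻, Z=56>55); Cs⁺ < I⁻ (isoelectronic, higher Z=55 is smaller).
So the order is Y³⁺ < La³⁺ < Ba²⁺ < Cs⁺ < I⁻; the 2nd-smallest ion is La³⁺.

La³⁺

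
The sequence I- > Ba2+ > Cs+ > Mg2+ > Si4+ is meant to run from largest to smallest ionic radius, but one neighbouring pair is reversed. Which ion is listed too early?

Scanning neighbour by neighbour, only Ba2+/Cs+ violates a trend: they are isoelectronic (54 e⁻) and Ba has more protons than Cs (56 vs 55), making Ba2+ smaller. That makes Ba2+ the one sitting a position early relative to where it belongs.

Ba2+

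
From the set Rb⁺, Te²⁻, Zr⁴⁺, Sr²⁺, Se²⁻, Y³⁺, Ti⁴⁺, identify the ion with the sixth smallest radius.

Se²⁻

Ti⁴⁺ has 18 e⁻ (Z=22), Zr⁴⁺ has 36 e⁻ (Z=40), Y³⁺ has 36 e⁻ (Z=39), Sr²⁺ has 36 e⁻ (Z=38), Rb⁺ has 36 e⁻ (Z=37), Se²⁻ has 36 e⁻ (Z=34), Te²⁻ has 54 e⁻ (Z=52). Ti⁴⁺ < Zr⁴⁺ (same group, period 4 vs 5); Zr⁴⁺ < Y³⁺ (isoelectronic, higher Z=40 is smaller); Y³⁺ < Sr²⁺ (isoelectronic, higher Z=39 is smaller); Sr²⁺ < Rb⁺ (both 36 e⁻, Z=38>37); Rb⁺ < Se²⁻ (both 36 e⁻, Z=37>34); Se²⁻ < Te²⁻ (same group, period 4 vs 5).
So the order is Ti⁴⁺ < Zr⁴⁺ < Y³⁺ < Sr²⁺ < Rb⁺ < Se²⁻ < Te²⁻; the 6th-smallest ion is Se²⁻.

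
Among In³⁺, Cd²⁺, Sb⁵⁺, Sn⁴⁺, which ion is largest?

Isoelectronic series (46 e⁻ each). Size is set by nuclear charge: more protons means a smaller ion. Sb⁵⁺ (Z=51), Sn⁴⁺ (Z=50), In³⁺ (Z=49), Cd²⁺ (Z=48).

Cd²⁺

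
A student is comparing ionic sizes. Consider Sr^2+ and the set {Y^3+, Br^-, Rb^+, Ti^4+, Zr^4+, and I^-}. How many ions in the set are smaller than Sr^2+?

Ti^4+: 18 e⁻, Z=22, Zr^4+: 36 e⁻, Z=40, Y^3+: 36 e⁻, Z=39, Sr^2+: 36 e⁻, Z=38, Rb^+: 36 e⁻, Z=37, Br^-: 36 e⁻, Z=35, I^-: 54 e⁻, Z=53. Ti^4+ < Zr^4+ (same group, 1 shell fewer); Zr^4+ < Y^3+ (both 36 e⁻, Z=40>39); Y^3+ < Sr^2+ (isoelectronic, higher Z=39 is smaller); Sr^2+ < Rb^+ (both 36 e⁻, Z=38>37); Rb^+ < Br^- (both 36 e⁻, Z=37>35); Br^- < I^- (same group, 1 shell fewer).
Relative to Sr^2+, the ions that are smaller are Ti^4+, Zr^4+, Y^3+. That's 3.

3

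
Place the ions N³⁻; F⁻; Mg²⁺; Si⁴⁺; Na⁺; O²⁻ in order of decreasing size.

Each ion has 10 electrons. The ranking follows nuclear charge in reverse — greater Z gives a smaller radius. Si⁴⁺ (Z=14), Mg²⁺ (Z=12), Na⁺ (Z=11), F⁻ (Z=9), O²⁻ (Z=8), N³⁻ (Z=7).

N³⁻ > O²⁻ > F⁻ > Na⁺ > Mg²⁺ > Si⁴⁺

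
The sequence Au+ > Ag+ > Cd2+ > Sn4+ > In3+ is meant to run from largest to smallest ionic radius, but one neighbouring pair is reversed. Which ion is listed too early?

The pair Sn4+, In3+ is the wrong way round — both have 46 electrons but Z(Sn)=50 > Z(In)=49, so Sn4+ should be the smaller of the two. All other adjacent pairs agree with periodic trends, so Sn4+ is the misplaced ion.

Sn4+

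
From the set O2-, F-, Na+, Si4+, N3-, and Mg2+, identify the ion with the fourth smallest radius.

F-

Isoelectronic series (10 e⁻ each). Size is set by nuclear charge: more protons means a smaller ion. Si4+ (Z=14), Mg2+ (Z=12), Na+ (Z=11), F- (Z=9), O2- (Z=8), N3- (Z=7).
So the order is Si4+ < Mg2+ < Na+ < F- < O2- < N3-; the 4th-smallest ion is F-.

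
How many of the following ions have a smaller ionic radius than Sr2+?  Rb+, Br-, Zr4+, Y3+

All of these have 36 electrons (isoelectronic). With the same electron cloud, the ion with the most protons pulls it in tightest. Nuclear charges: Zr4+ (Z=40), Y3+ (Z=39), Sr2+ (Z=38), Rb+ (Z=37), Br- (Z=35). Highest Z is smallest.
Placing each against Sr2+: smaller — Zr4+, Y3+; larger — Rb+, Br-. That's 2.

2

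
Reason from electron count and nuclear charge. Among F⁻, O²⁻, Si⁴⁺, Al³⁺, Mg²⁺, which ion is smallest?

Each ion has 10 electrons. The ranking follows nuclear charge in reverse — greater Z gives a smaller radius. Si⁴⁺ (Z=14), Al³⁺ (Z=13), Mg²⁺ (Z=12), F⁻ (Z=9), O²⁻ (Z=8).

Si⁴⁺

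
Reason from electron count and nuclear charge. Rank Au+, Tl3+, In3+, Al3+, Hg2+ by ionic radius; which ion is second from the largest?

Hg2+

Electron counts and nuclear charges: Al3+: 10 e⁻, Z=13, In3+: 46 e⁻, Z=49, Tl3+: 78 e⁻, Z=81, Hg2+: 78 e⁻, Z=80, Au+: 78 e⁻, Z=79. Al3+ < In3+ (same group, period 3 vs 5); In3+ < Tl3+ (same group, 1 shell fewer); Tl3+ < Hg2+ (both 78 e⁻, Z=81>80); Hg2+ < Au+ (isoelectronic, higher Z=80 is smaller).
So the order is Al3+ < In3+ < Tl3+ < Hg2+ < Au+; the 2nd-largest ion is Hg2+.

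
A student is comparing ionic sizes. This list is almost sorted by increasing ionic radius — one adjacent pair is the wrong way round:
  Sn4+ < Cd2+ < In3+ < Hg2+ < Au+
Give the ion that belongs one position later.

Cd2+

Check each adjacent pair. Cd2+ and In3+ are reversed: In3+ and Cd2+ share 46 electrons; the higher nuclear charge on In (Z=49) contracts it more, so In3+ < Cd2+. No other neighbouring pair contradicts the periodic trends, so Cd2+ is the ion listed too early.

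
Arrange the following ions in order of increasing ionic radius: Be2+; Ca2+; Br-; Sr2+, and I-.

Be2+ < Ca2+ < Sr2+ < Br- < I-

Be2+: 2 e⁻, Z=4, Ca2+: 18 e⁻, Z=20, Sr2+: 36 e⁻, Z=38, Br-: 36 e⁻, Z=35, I-: 54 e⁻, Z=53. Be2+ < Ca2+ (same group, period 2 vs 4); Ca2+ < Sr2+ (same group, period 4 vs 5); Sr2+ < Br- (both 36 e⁻, Z=38>35); Br- < I- (same group, period 4 vs 5).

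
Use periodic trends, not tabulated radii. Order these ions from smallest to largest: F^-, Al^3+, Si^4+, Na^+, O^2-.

All of these have 10 electrons (isoelectronic). With the same electron cloud, the ion with the most protons pulls it in tightest. Nuclear charges: Si^4+ (Z=14), Al^3+ (Z=13), Na^+ (Z=11), F^- (Z=9), O^2- (Z=8). Highest Z is smallest.

Si^4+ < Al^3+ < Na^+ < F^- < O^2-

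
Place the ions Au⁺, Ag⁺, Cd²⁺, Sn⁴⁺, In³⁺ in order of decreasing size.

Tabulating Z and e⁻: Sn⁴⁺ has 46 e⁻ (Z=50), In³⁺ has 46 e⁻ (Z=49), Cd²⁺ has 46 e⁻ (Z=48), Ag⁺ has 46 e⁻ (Z=47), Au⁺ has 78 e⁻ (Z=79). Sn⁴⁺ < In³⁺ (isoelectronic, higher Z=50 is smaller); In³⁺ < Cd²⁺ (isoelectronic, higher Z=49 is smaller); Cd²⁺ < Ag⁺ (both 46 e⁻, Z=48>47); Ag⁺ < Au⁺ (same group, period 5 vs 6).

Au⁺ > Ag⁺ > Cd²⁺ > In³⁺ > Sn⁴⁺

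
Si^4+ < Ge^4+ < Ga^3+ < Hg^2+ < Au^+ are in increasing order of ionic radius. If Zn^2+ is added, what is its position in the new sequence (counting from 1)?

4

Work out protons and electrons: Si^4+ (Z=14, 10 e⁻), Ge^4+ (Z=32, 28 e⁻), Ga^3+ (Z=31, 28 e⁻), Zn^2+ (Z=30, 28 e⁻), Hg^2+ (Z=80, 78 e⁻), Au^+ (Z=79, 78 e⁻). Si^4+ < Ge^4+ (same group, 1 shell fewer); Ge^4+ < Ga^3+ (both 28 e⁻, Z=32>31); Ga^3+ < Zn^2+ (isoelectronic, higher Z=31 is smaller); Zn^2+ < Hg^2+ (same group, period 4 vs 6); Hg^2+ < Au^+ (isoelectronic, higher Z=80 is smaller).
Merged order: Si^4+ < Ge^4+ < Ga^3+ < Zn^2+ < Hg^2+ < Au^+ — Zn^2+ is number 4.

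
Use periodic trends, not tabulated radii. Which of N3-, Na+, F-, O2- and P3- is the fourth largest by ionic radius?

Work out protons and electrons: Na+ has 10 e⁻ (Z=11), F- has 10 e⁻ (Z=9), O2- has 10 e⁻ (Z=8), N3- has 10 e⁻ (Z=7), P3- has 18 e⁻ (Z=15). Na+ < F- (both 10 e⁻, Z=11>9); F- < O2- (isoelectronic, higher Z=9 is smaller); O2- < N3- (isoelectronic, higher Z=8 is smaller); N3- < P3- (same group, 1 shell fewer).
That gives Na+ < F- < O2- < N3- < P3-. From the largest end, number 4 is F-.

F-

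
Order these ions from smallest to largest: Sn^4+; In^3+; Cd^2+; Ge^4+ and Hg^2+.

Ge^4+ < Sn^4+ < In^3+ < Cd^2+ < Hg^2+

Tabulating Z and e⁻: Ge^4+ (Z=32, 28 e⁻), Sn^4+ (Z=50, 46 e⁻), In^3+ (Z=49, 46 e⁻), Cd^2+ (Z=48, 46 e⁻), Hg^2+ (Z=80, 78 e⁻). Ge^4+ < Sn^4+ (same group, period 4 vs 5); Sn^4+ < In^3+ (isoelectronic, higher Z=50 is smaller); In^3+ < Cd^2+ (both 46 e⁻, Z=49>48); Cd^2+ < Hg^2+ (same group, period 5 vs 6).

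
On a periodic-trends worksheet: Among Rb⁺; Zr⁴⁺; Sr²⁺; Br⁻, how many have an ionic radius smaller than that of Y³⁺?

1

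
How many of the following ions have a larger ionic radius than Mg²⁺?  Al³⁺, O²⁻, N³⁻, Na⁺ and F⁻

Each ion has 10 electrons. The ranking follows nuclear charge in reverse — greater Z gives a smaller radius. Al³⁺ (Z=13), Mg²⁺ (Z=12), Na⁺ (Z=11), F⁻ (Z=9), O²⁻ (Z=8), N³⁻ (Z=7).
Placing each against Mg²⁺: smaller — Al³⁺; larger — Na⁺, F⁻, O²⁻, N³⁻. That's 4.

4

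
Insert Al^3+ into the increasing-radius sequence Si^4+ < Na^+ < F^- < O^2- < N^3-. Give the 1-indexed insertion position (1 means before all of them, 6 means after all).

These species are isoelectronic with 10 electrons. The only difference is the number of protons: Si^4+ (Z=14), Al^3+ (Z=13), Na^+ (Z=11), F^- (Z=9), O^2- (Z=8), N^3- (Z=7). The strongest nuclear pull (Si^4+) gives the smallest ion.
With Al^3+ included the full order is Si^4+ < Al^3+ < Na^+ < F^- < O^2- < N^3-, so it takes position 2.

2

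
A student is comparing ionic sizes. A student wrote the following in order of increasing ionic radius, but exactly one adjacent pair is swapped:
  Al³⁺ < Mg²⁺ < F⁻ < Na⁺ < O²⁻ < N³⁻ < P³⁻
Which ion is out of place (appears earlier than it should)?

F⁻

Scanning neighbour by neighbour, only F⁻/Na⁺ violates a trend: both have 10 electrons but Z(Na)=11 > Z(F)=9, so Na⁺ should be the smaller of the two. That makes F⁻ the one sitting a position early relative to where it belongs.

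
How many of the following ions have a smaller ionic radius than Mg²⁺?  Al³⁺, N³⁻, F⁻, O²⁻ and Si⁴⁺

2

Isoelectronic series (10 e⁻ each). Size is set by nuclear charge: more protons means a smaller ion. Si⁴⁺ (Z=14), Al³⁺ (Z=13), Mg²⁺ (Z=12), F⁻ (Z=9), O²⁻ (Z=8), N³⁻ (Z=7).
Placing each against Mg²⁺: smaller — Si⁴⁺, Al³⁺; larger — F⁻, O²⁻, N³⁻. Count: 2.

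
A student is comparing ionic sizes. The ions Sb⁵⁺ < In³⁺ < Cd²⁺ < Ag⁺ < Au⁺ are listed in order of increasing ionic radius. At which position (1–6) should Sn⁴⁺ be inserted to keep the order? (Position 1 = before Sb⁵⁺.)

Work out protons and electrons: Sb⁵⁺ has 46 e⁻ (Z=51), Sn⁴⁺ has 46 e⁻ (Z=50), In³⁺ has 46 e⁻ (Z=49), Cd²⁺ has 46 e⁻ (Z=48), Ag⁺ has 46 e⁻ (Z=47), Au⁺ has 78 e⁻ (Z=79). Sb⁵⁺ < Sn⁴⁺ (both 46 e⁻, Z=51>50); Sn⁴⁺ < In³⁺ (isoelectronic, higher Z=50 is smaller); In³⁺ < Cd²⁺ (isoelectronic, higher Z=49 is smaller); Cd²⁺ < Ag⁺ (isoelectronic, higher Z=48 is smaller); Ag⁺ < Au⁺ (same group, period 5 vs 6).
The complete sequence is Sb⁵⁺ < Sn⁴⁺ < In³⁺ < Cd²⁺ < Ag⁺ < Au⁺. Sn⁴⁺ sits at position 2.

2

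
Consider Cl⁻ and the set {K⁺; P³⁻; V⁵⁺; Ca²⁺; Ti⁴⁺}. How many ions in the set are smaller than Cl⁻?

4

Each ion has 18 electrons. The ranking follows nuclear charge in reverse — greater Z gives a smaller radius. V⁵⁺ (Z=23), Ti⁴⁺ (Z=22), Ca²⁺ (Z=20), K⁺ (Z=19), Cl⁻ (Z=17), P³⁻ (Z=15).
Ordering all of them (including Cl⁻) by radius gives V⁵⁺ < Ti⁴⁺ < Ca²⁺ < K⁺ < Cl⁻ < P³⁻. So 4 are smaller.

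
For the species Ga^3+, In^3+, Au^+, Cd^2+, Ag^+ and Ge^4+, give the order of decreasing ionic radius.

Tabulating Z and e⁻: Ge^4+ has 28 e⁻ (Z=32), Ga^3+ has 28 e⁻ (Z=31), In^3+ has 46 e⁻ (Z=49), Cd^2+ has 46 e⁻ (Z=48), Ag^+ has 46 e⁻ (Z=47), Au^+ has 78 e⁻ (Z=79). Ge^4+ < Ga^3+ (isoelectronic, higher Z=32 is smaller); Ga^3+ < In^3+ (same group, period 4 vs 5); In^3+ < Cd^2+ (both 46 e⁻, Z=49>48); Cd^2+ < Ag^+ (isoelectronic, higher Z=48 is smaller); Ag^+ < Au^+ (same group, 1 shell fewer).

Au^+ > Ag^+ > Cd^2+ > In^3+ > Ga^3+ > Ge^4+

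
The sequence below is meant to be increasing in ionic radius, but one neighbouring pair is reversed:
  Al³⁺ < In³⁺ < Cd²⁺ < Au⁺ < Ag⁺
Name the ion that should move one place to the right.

Compare adjacent ions: same group and charge — period 5 sits above period 6, so Ag⁺ is smaller — yet in this increasing list Au⁺ sits before Ag⁺. Nothing else is reversed, so Au⁺ should move one place to the right.

Au⁺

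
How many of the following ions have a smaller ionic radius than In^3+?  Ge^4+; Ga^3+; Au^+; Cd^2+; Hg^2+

Ge^4+ has 28 e⁻ (Z=32), Ga^3+ has 28 e⁻ (Z=31), In^3+ has 46 e⁻ (Z=49), Cd^2+ has 46 e⁻ (Z=48), Hg^2+ has 78 e⁻ (Z=80), Au^+ has 78 e⁻ (Z=79). Ge^4+ < Ga^3+ (both 28 e⁻, Z=32>31); Ga^3+ < In^3+ (same group, 1 shell fewer); In^3+ < Cd^2+ (isoelectronic, higher Z=49 is smaller); Cd^2+ < Hg^2+ (same group, period 5 vs 6); Hg^2+ < Au^+ (isoelectronic, higher Z=80 is smaller).
Ordering all of them (including In^3+) by radius gives Ge^4+ < Ga^3+ < In^3+ < Cd^2+ < Hg^2+ < Au^+. That's 2.

2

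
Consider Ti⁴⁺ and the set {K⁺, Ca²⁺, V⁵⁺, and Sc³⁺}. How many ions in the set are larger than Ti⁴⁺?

3

All of these have 18 electrons (isoelectronic). With the same electron cloud, the ion with the most protons pulls it in tightest. Nuclear charges: V⁵⁺ (Z=23), Ti⁴⁺ (Z=22), Sc³⁺ (Z=21), Ca²⁺ (Z=20), K⁺ (Z=19). Highest Z is smallest.
Overall: V⁵⁺ < Ti⁴⁺ < Sc³⁺ < Ca²⁺ < K⁺. Ti⁴⁺ has 1 below it and 3 above. Count: 3.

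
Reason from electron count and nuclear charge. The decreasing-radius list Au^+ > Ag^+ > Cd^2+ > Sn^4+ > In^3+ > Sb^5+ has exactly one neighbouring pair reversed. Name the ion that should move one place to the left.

In^3+

Check each adjacent pair. Sn^4+ and In^3+ are reversed: they are isoelectronic (46 e⁻) and Sn has more protons than In (50 vs 49), making Sn^4+ smaller. No other neighbouring pair contradicts the periodic trends, so In^3+ is the ion listed too late.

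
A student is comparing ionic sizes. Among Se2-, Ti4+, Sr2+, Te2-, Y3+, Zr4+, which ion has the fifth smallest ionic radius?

First list Z and electron count for each: Ti4+ has 18 e⁻ (Z=22), Zr4+ has 36 e⁻ (Z=40), Y3+ has 36 e⁻ (Z=39), Sr2+ has 36 e⁻ (Z=38), Se2- has 36 e⁻ (Z=34), Te2- has 54 e⁻ (Z=52). Ti4+ < Zr4+ (same group, period 4 vs 5); Zr4+ < Y3+ (isoelectronic, higher Z=40 is smaller); Y3+ < Sr2+ (both 36 e⁻, Z=39>38); Sr2+ < Se2- (both 36 e⁻, Z=38>34); Se2- < Te2- (same group, period 4 vs 5).
So the order is Ti4+ < Zr4+ < Y3+ < Sr2+ < Se2- < Te2-; the 5th-smallest ion is Se2-.

Se2-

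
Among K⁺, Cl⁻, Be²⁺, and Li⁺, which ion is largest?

Cl⁻

Electron counts and nuclear charges: Be²⁺ (Z=4, 2 e⁻), Li⁺ (Z=3, 2 e⁻), K⁺ (Z=19, 18 e⁻), Cl⁻ (Z=17, 18 e⁻). Be²⁺ < Li⁺ (isoelectronic, higher Z=4 is smaller); Li⁺ < K⁺ (same group, period 2 vs 4); K⁺ < Cl⁻ (isoelectronic, higher Z=19 is smaller).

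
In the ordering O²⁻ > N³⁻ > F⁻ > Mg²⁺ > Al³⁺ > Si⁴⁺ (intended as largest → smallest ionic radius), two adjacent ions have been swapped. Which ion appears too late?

Compare adjacent ions: O²⁻ and N³⁻ share 10 electrons; the higher nuclear charge on O (Z=8) contracts it more, so O²⁻ < N³⁻ — yet in this decreasing list O²⁻ sits before N³⁻. Nothing else is reversed, so N³⁻ should move one place to the left.

N³⁻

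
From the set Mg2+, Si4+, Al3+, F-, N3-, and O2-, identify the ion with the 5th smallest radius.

O2-

Each ion has 10 electrons. The ranking follows nuclear charge in reverse — greater Z gives a smaller radius. Si4+ (Z=14), Al3+ (Z=13), Mg2+ (Z=12), F- (Z=9), O2- (Z=8), N3- (Z=7).
Full ascending order: Si4+ < Al3+ < Mg2+ < F- < O2- < N3-. Counting from the smallest, position 5 is O2-.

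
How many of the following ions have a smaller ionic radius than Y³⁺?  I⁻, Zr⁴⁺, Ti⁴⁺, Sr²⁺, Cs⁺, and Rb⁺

Ti⁴⁺: 18 e⁻, Z=22, Zr⁴⁺: 36 e⁻, Z=40, Y³⁺: 36 e⁻, Z=39, Sr²⁺: 36 e⁻, Z=38, Rb⁺: 36 e⁻, Z=37, Cs⁺: 54 e⁻, Z=55, I⁻: 54 e⁻, Z=53. Ti⁴⁺ < Zr⁴⁺ (same group, period 4 vs 5); Zr⁴⁺ < Y³⁺ (both 36 e⁻, Z=40>39); Y³⁺ < Sr²⁺ (isoelectronic, higher Z=39 is smaller); Sr²⁺ < Rb⁺ (both 36 e⁻, Z=38>37); Rb⁺ < Cs⁺ (same group, period 5 vs 6); Cs⁺ < I⁻ (isoelectronic, higher Z=55 is smaller).
Overall: Ti⁴⁺ < Zr⁴⁺ < Y³⁺ < Sr²⁺ < Rb⁺ < Cs⁺ < I⁻. Y³⁺ has 2 below it and 4 above. Count: 2.

2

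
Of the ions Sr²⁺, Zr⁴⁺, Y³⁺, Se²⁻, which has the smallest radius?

Zr⁴⁺

Isoelectronic series (36 e⁻ each). Size is set by nuclear charge: more protons means a smaller ion. Zr⁴⁺ (Z=40), Y³⁺ (Z=39), Sr²⁺ (Z=38), Se²⁻ (Z=34).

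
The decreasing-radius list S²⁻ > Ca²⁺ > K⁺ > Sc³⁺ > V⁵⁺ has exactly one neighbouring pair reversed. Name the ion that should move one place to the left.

Scanning neighbour by neighbour, only Ca²⁺/K⁺ violates a trend: Ca²⁺ and K⁺ share 18 electrons; the higher nuclear charge on Ca (Z=20) contracts it more, so Ca²⁺ < K⁺. That makes K⁺ the one sitting a position late relative to where it belongs.

K⁺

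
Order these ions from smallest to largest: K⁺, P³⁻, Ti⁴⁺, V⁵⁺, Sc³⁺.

V⁵⁺ < Ti⁴⁺ < Sc³⁺ < K⁺ < P³⁻

Each ion has 18 electrons. The ranking follows nuclear charge in reverse — greater Z gives a smaller radius. V⁵⁺ (Z=23), Ti⁴⁺ (Z=22), Sc³⁺ (Z=21), K⁺ (Z=19), P³⁻ (Z=15).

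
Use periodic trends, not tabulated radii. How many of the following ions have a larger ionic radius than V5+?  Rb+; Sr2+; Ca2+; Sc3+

4

Work out protons and electrons: V5+: 18 e⁻, Z=23, Sc3+: 18 e⁻, Z=21, Ca2+: 18 e⁻, Z=20, Sr2+: 36 e⁻, Z=38, Rb+: 36 e⁻, Z=37. V5+ < Sc3+ (both 18 e⁻, Z=23>21); Sc3+ < Ca2+ (isoelectronic, higher Z=21 is smaller); Ca2+ < Sr2+ (same group, 1 shell fewer); Sr2+ < Rb+ (both 36 e⁻, Z=38>37).
Relative to V5+, the ions that are larger are Sc3+, Ca2+, Sr2+, Rb+. So 4 are larger.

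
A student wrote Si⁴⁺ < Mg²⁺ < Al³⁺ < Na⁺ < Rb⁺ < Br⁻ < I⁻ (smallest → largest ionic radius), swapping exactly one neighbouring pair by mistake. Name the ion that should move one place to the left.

The pair Mg²⁺, Al³⁺ is the wrong way round — Al³⁺ and Mg²⁺ share 10 electrons; the higher nuclear charge on Al (Z=13) contracts it more, so Al³⁺ < Mg²⁺. All other adjacent pairs agree with periodic trends, so Al³⁺ is the misplaced ion.

Al³⁺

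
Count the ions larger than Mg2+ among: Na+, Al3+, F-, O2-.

3

Isoelectronic series (10 e⁻ each). Size is set by nuclear charge: more protons means a smaller ion. Al3+ (Z=13), Mg2+ (Z=12), Na+ (Z=11), F- (Z=9), O2- (Z=8).
Placing each against Mg2+: smaller — Al3+; larger — Na+, F-, O2-. Count: 3.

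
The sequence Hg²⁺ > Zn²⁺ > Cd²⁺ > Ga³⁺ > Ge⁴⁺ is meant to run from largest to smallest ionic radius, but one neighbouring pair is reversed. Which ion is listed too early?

Compare adjacent ions: both in group 12 with the same charge; Zn²⁺ (period 4) has the smaller radius — yet in this decreasing list Zn²⁺ sits before Cd²⁺. Nothing else is reversed, so Zn²⁺ should move one place to the right.

Zn²⁺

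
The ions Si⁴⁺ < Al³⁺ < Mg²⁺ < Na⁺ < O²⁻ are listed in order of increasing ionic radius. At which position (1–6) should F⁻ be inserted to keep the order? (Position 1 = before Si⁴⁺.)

5

Each ion has 10 electrons. The ranking follows nuclear charge in reverse — greater Z gives a smaller radius. Si⁴⁺ (Z=14), Al³⁺ (Z=13), Mg²⁺ (Z=12), Na⁺ (Z=11), F⁻ (Z=9), O²⁻ (Z=8).
The complete sequence is Si⁴⁺ < Al³⁺ < Mg²⁺ < Na⁺ < F⁻ < O²⁻. F⁻ sits at position 5.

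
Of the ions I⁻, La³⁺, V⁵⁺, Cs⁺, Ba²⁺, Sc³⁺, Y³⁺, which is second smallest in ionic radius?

Electron counts and nuclear charges: V⁵⁺ (Z=23, 18 e⁻), Sc³⁺ (Z=21, 18 e⁻), Y³⁺ (Z=39, 36 e⁻), La³⁺ (Z=57, 54 e⁻), Ba²⁺ (Z=56, 54 e⁻), Cs⁺ (Z=55, 54 e⁻), I⁻ (Z=53, 54 e⁻). V⁵⁺ < Sc³⁺ (both 18 e⁻, Z=23>21); Sc³⁺ < Y³⁺ (same group, 1 shell fewer); Y³⁺ < La³⁺ (same group, 1 shell fewer); La³⁺ < Ba²⁺ (isoelectronic, higher Z=57 is smaller); Ba²⁺ < Cs⁺ (isoelectronic, higher Z=56 is smaller); Cs⁺ < I⁻ (isoelectronic, higher Z=55 is smaller).
Ordering: V⁵⁺ < Sc³⁺ < Y³⁺ < La³⁺ < Ba²⁺ < Cs⁺ < I⁻. The second smallest is Sc³⁺.

Sc³⁺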